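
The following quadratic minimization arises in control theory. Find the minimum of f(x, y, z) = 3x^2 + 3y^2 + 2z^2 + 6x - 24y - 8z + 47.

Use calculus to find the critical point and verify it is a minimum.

f(x,y,z) = 3x^2 + 3y^2 + 2z^2 + 6x - 24y - 8z + 47
df/dx = 6x + (6) = 0 => x = -1
df/dy = 6y + (-24) = 0 => y = 4
df/dz = 4z + (-8) = 0 => z = 2
f(-1,4,2) = 3*(-1)^2 + 3*(4)^2 + 2*(2)^2 + 6*(-1) + -24*(4) + -8*(2) + 47 = -12
Hessian is diagonal with entries 6, 6, 4 > 0, confirmed minimum.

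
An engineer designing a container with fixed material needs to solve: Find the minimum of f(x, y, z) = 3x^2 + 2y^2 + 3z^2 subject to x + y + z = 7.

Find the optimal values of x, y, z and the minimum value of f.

Using Lagrange multipliers on f = 3x^2 + 2y^2 + 3z^2 with constraint x + y + z = 7:
Conditions: 2*3*x = lambda, 2*2*y = lambda, 2*3*z = lambda
So x = lambda/6, y = lambda/4, z = lambda/6
Substituting into constraint: lambda * (7/12) = 7
lambda = 12
x = 2, y = 3, z = 2
Minimum value = 42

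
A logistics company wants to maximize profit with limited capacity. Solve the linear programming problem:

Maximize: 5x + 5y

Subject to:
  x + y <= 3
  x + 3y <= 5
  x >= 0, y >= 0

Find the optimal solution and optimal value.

Feasible vertices: (0, 0), (0, 5/3), (2, 1), (3, 0)
Objective 5x + 5y at each:
  (0, 0): 0
  (0, 5/3): 25/3
  (2, 1): 15
  (3, 0): 15
Maximum is 15 at (2, 1).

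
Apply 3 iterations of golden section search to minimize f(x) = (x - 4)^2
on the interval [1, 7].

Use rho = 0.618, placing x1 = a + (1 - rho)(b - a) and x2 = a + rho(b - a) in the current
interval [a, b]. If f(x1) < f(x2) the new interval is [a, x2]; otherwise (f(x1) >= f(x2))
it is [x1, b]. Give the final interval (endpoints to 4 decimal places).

Golden section search for min of f(x) = (x - 4)^2 on [1, 7].
Each step: x1 = a + (1 - rho)(b - a), x2 = a + rho(b - a); if f(x1) < f(x2) keep [a, x2], otherwise keep [x1, b].
Step 1: [1.0000, 7.0000], x1=3.2920 (f=0.5013), x2=4.7080 (f=0.5013); f(x1) = f(x2) (tie, not '<') => keep [3.2920, 7.0000]
Step 2: [3.2920, 7.0000], x1=4.7085 (f=0.5019), x2=5.5835 (f=2.5076); f(x1) < f(x2) => keep [3.2920, 5.5835]
Step 3: [3.2920, 5.5835], x1=4.1674 (f=0.0280), x2=4.7082 (f=0.5015); f(x1) < f(x2) => keep [3.2920, 4.7082]
Final interval: [3.2920, 4.7082]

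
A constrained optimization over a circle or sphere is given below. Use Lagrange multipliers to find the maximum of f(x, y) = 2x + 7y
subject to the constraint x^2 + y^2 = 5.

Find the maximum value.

Set up Lagrange conditions: grad f = lambda * grad g
  2 = 2*lambda*x
  7 = 2*lambda*y
From these: x/y = 2/7, so x = 2t, y = 7t for some t.
Substitute into constraint: (2t)^2 + (7t)^2 = 5
  t^2 * 53 = 5
  t = sqrt(5/53)
Maximum = 2*x + 7*y = (2^2 + 7^2)*t = 53 * sqrt(5/53) = sqrt(265)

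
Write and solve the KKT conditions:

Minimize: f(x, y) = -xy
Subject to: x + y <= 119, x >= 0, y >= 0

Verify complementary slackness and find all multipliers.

Problem: min -xy s.t. x + y <= 119 (multiplier lambda), x >= 0 (mu_x), y >= 0 (mu_y)
KKT stationarity: -y + lambda - mu_x = 0, -x + lambda - mu_y = 0, with lambda, mu_x, mu_y >= 0
Complementary slackness: lambda*(x + y - 119) = 0, mu_x*x = 0, mu_y*y = 0
If lambda = 0: y = -mu_x <= 0 and x = -mu_y <= 0 force x = y = 0 with f = 0; but x = y = 119/2 is feasible with f = -14161/4 < 0, so this is not the minimum. Hence lambda > 0 and x + y = 119.
Try x > 0, y > 0 (so mu_x = mu_y = 0): y = lambda, x = lambda => x = y = lambda
x + y = 119 => 2*lambda = 119 => lambda = 119/2
x* = y* = 119/2 > 0, consistent with mu_x = mu_y = 0.
(Any feasible point with x = 0 or y = 0 has f = 0 > -14161/4, so the minimum is not on those boundaries.)
min(-xy) = -14161/4 (i.e. max xy = 14161/4)
Multipliers: lambda = 119/2, mu_x = 0, mu_y = 0
Complementary slackness: lambda*(x + y - 119) = 119/2*(119/2 + 119/2 - 119) = 0, mu_x*x = 0*119/2 = 0, mu_y*y = 0*119/2 = 0. Satisfied.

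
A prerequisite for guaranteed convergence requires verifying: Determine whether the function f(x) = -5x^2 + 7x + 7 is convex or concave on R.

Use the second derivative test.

f(x) = -5x^2 + 7x + 7
f'(x) = -10x + 7
f''(x) = -10
Since f''(x) = -10 < 0 for all x, f is concave on R.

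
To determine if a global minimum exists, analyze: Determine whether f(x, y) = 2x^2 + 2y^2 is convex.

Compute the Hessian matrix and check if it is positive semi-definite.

f(x,y) = 2x^2 + 2y^2
Hessian H = [[4, 0], [0, 4]]
trace(H) = 8, det(H) = 16
Eigenvalues: (8 +/- sqrt(0)) / 2 = 4, 4
Since both eigenvalues > 0, f is convex.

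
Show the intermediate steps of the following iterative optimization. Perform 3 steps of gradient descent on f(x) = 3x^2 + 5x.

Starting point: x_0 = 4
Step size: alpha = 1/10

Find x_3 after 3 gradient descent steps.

f(x) = 3x^2 + 5x, f'(x) = 6x + (5)
Step 1: f'(4) = 29, x_1 = 4 - 1/10 * 29 = 11/10
Step 2: f'(11/10) = 58/5, x_2 = 11/10 - 1/10 * 58/5 = -3/50
Step 3: f'(-3/50) = 116/25, x_3 = -3/50 - 1/10 * 116/25 = -131/250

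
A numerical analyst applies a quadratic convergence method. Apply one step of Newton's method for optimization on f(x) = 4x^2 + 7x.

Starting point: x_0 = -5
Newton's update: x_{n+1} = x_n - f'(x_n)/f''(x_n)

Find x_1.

f(x) = 4x^2 + 7x
f'(x) = 8x + (7), f''(x) = 8
Newton step: x_1 = x_0 - f'(x_0)/f''(x_0)
f'(-5) = -33
x_1 = -5 - -33/8 = -7/8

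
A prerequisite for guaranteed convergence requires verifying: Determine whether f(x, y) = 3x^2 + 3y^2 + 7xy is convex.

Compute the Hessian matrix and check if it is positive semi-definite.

f(x,y) = 3x^2 + 3y^2 + 7xy
Hessian H = [[6, 7], [7, 6]]
trace(H) = 12, det(H) = -13
Eigenvalues: (12 +/- sqrt(196)) / 2 = 13, -1
Since not both eigenvalues positive, f is neither convex nor concave.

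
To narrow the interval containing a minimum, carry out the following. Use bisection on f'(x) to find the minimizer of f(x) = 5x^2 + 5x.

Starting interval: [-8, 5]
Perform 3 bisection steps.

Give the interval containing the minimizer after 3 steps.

Finding critical point of f(x) = 5x^2 + 5x using bisection on f'(x) = 10x + 5.
f'(x) = 0 when x = -1/2.
Starting interval: [-8, 5]
Step 1: mid = -3/2, f'(mid) = -10, new interval = [-3/2, 5]
Step 2: mid = 7/4, f'(mid) = 45/2, new interval = [-3/2, 7/4]
Step 3: mid = 1/8, f'(mid) = 25/4, new interval = [-3/2, 1/8]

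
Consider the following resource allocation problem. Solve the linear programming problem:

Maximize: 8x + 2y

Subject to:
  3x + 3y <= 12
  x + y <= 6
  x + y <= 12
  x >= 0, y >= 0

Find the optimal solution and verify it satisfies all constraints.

Feasible vertices: (0, 0), (0, 4), (4, 0)
Objective 8x + 2y at each vertex:
  (0, 0): 0
  (0, 4): 8
  (4, 0): 32
Maximum is 32 at (4, 0).
Verify constraints at (x, y) = (4, 0):
  3*4 + 3*0 = 12 <= 12 (active)
  1*4 + 1*0 = 4 <= 6
  1*4 + 1*0 = 4 <= 12
  x = 4 >= 0, y = 0 >= 0. All constraints satisfied.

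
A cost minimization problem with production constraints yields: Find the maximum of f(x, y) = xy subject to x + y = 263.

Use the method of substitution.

Substitute y = 263 - x into f(x,y) = xy:
g(x) = x(263 - x) = 263x - x^2
g'(x) = 263 - 2x = 0  =>  x = 263/2
y = 263 - 263/2 = 263/2
Maximum value = (263/2) * (263/2) = 69169/4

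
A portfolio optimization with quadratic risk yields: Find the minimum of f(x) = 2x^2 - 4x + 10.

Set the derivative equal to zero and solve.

f(x) = 2x^2 - 4x + 10
f'(x) = 4x + (-4) = 0
x = 4/4 = 1
f(1) = 8
Since f''(x) = 4 > 0, this is a minimum.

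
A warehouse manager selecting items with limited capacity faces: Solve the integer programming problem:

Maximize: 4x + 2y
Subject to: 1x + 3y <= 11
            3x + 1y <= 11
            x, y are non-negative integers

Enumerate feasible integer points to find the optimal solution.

Constraint 1: 1x + 3y <= 11
Constraint 2: 3x + 1y <= 11
Feasible x range (need y >= 0): 0 <= x <= min(11/1, 11/3) => x in {0, ..., 3}.
Enumerate feasible integer points row by row (the coefficient of y is 2 > 0, so for each x the largest feasible y gives the best value):
  x = 0: y <= min((11 - 1*0)/3, (11 - 3*0)/1) => y in {0, ..., 3}; best 4*0 + 2*3 = 6
  x = 1: y <= min((11 - 1*1)/3, (11 - 3*1)/1) => y in {0, ..., 3}; best 4*1 + 2*3 = 10
  x = 2: y <= min((11 - 1*2)/3, (11 - 3*2)/1) => y in {0, ..., 3}; best 4*2 + 2*3 = 14
  x = 3: y <= min((11 - 1*3)/3, (11 - 3*3)/1) => y in {0, ..., 2}; best 4*3 + 2*2 = 16
The maximum 4x + 2y = 16 is achieved at x = 3, y = 2.
Check: 1*3 + 3*2 = 9 <= 11 and 3*3 + 1*2 = 11 <= 11.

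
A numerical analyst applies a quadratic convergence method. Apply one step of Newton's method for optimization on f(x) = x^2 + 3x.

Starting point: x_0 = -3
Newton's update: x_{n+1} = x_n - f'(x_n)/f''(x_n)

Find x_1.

f(x) = x^2 + 3x
f'(x) = 2x + (3), f''(x) = 2
Newton step: x_1 = x_0 - f'(x_0)/f''(x_0)
f'(-3) = -3
x_1 = -3 - -3/2 = -3/2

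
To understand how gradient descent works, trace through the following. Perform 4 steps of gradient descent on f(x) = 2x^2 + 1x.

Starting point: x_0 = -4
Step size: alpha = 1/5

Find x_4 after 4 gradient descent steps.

f(x) = 2x^2 + 1x, f'(x) = 4x + (1)
Step 1: f'(-4) = -15, x_1 = -4 - 1/5 * -15 = -1
Step 2: f'(-1) = -3, x_2 = -1 - 1/5 * -3 = -2/5
Step 3: f'(-2/5) = -3/5, x_3 = -2/5 - 1/5 * -3/5 = -7/25
Step 4: f'(-7/25) = -3/25, x_4 = -7/25 - 1/5 * -3/25 = -32/125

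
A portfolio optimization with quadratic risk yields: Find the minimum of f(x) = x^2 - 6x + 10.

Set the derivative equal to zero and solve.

f(x) = x^2 - 6x + 10
f'(x) = 2x + (-6) = 0
x = 6/2 = 3
f(3) = 1
Since f''(x) = 2 > 0, this is a minimum.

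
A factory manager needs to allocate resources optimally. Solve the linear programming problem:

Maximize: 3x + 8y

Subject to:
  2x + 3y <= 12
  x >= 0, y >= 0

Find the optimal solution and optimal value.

The feasible region has vertices at [(0, 0), (6, 0), (0, 4)].
Checking objective 3x + 8y at each vertex:
  (0, 0): 3*0 + 8*0 = 0
  (6, 0): 3*6 + 8*0 = 18
  (0, 4): 3*0 + 8*4 = 32
Maximum is 32 at (0, 4).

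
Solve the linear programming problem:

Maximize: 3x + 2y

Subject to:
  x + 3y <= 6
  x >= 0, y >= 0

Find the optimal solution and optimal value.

The feasible region has vertices at [(0, 0), (6, 0), (0, 2)].
Checking objective 3x + 2y at each vertex:
  (0, 0): 3*0 + 2*0 = 0
  (6, 0): 3*6 + 2*0 = 18
  (0, 2): 3*0 + 2*2 = 4
Maximum is 18 at (6, 0).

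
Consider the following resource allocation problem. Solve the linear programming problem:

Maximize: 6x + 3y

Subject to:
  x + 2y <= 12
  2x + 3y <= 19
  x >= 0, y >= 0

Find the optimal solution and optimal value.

Feasible vertices: (0, 0), (0, 6), (2, 5), (19/2, 0)
Objective 6x + 3y at each:
  (0, 0): 0
  (0, 6): 18
  (2, 5): 27
  (19/2, 0): 57
Maximum is 57 at (19/2, 0).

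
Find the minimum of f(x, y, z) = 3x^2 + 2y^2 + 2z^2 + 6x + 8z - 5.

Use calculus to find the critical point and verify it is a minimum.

f(x,y,z) = 3x^2 + 2y^2 + 2z^2 + 6x + 8z - 5
df/dx = 6x + (6) = 0 => x = -1
df/dy = 4y + (0) = 0 => y = 0
df/dz = 4z + (8) = 0 => z = -2
f(-1,0,-2) = 3*(-1)^2 + 2*(0)^2 + 2*(-2)^2 + 6*(-1) + 8*(-2) + -5 = -16
Hessian is diagonal with entries 6, 4, 4 > 0, confirmed minimum.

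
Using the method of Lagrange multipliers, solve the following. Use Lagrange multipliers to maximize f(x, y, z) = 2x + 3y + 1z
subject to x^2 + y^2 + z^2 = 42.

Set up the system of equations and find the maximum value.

Lagrange conditions: 2 = 2*lambda*x, 3 = 2*lambda*y, 1 = 2*lambda*z
So x:2 = y:3 = z:1, i.e. x = 2t, y = 3t, z = 1t
Constraint: t^2*(2^2 + 3^2 + 1^2) = 42
  t^2 * 14 = 42  =>  t = sqrt(3)
Maximum = 2*2t + 3*3t + 1*1t = 14*sqrt(3) = sqrt(588)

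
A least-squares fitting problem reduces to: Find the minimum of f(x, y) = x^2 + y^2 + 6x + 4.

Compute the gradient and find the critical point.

f(x,y) = x^2 + y^2 + 6x + 4
df/dx = 2x + (6) = 0  =>  x = -3
df/dy = 2y + (0) = 0  =>  y = 0
f(-3, 0) = 1*(-3)^2 + 1*(0)^2 + 6*(-3) + 4 = -5
Hessian is diagonal with entries 2, 2 > 0, so this is a minimum.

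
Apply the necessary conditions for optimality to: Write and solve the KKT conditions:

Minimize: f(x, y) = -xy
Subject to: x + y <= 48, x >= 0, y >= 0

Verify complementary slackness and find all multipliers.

Problem: min -xy s.t. x + y <= 48 (multiplier lambda), x >= 0 (mu_x), y >= 0 (mu_y)
KKT stationarity: -y + lambda - mu_x = 0, -x + lambda - mu_y = 0, with lambda, mu_x, mu_y >= 0
Complementary slackness: lambda*(x + y - 48) = 0, mu_x*x = 0, mu_y*y = 0
If lambda = 0: y = -mu_x <= 0 and x = -mu_y <= 0 force x = y = 0 with f = 0; but x = y = 24 is feasible with f = -576 < 0, so this is not the minimum. Hence lambda > 0 and x + y = 48.
Try x > 0, y > 0 (so mu_x = mu_y = 0): y = lambda, x = lambda => x = y = lambda
x + y = 48 => 2*lambda = 48 => lambda = 24
x* = y* = 24 > 0, consistent with mu_x = mu_y = 0.
(Any feasible point with x = 0 or y = 0 has f = 0 > -576, so the minimum is not on those boundaries.)
min(-xy) = -576 (i.e. max xy = 576)
Multipliers: lambda = 24, mu_x = 0, mu_y = 0
Complementary slackness: lambda*(x + y - 48) = 24*(24 + 24 - 48) = 0, mu_x*x = 0*24 = 0, mu_y*y = 0*24 = 0. Satisfied.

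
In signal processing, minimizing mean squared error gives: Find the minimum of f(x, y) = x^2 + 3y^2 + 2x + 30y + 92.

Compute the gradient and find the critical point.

f(x,y) = x^2 + 3y^2 + 2x + 30y + 92
df/dx = 2x + (2) = 0  =>  x = -1
df/dy = 6y + (30) = 0  =>  y = -5
f(-1, -5) = 1*(-1)^2 + 3*(-5)^2 + 2*(-1) + 30*(-5) + 92 = 16
Hessian is diagonal with entries 2, 6 > 0, so this is a minimum.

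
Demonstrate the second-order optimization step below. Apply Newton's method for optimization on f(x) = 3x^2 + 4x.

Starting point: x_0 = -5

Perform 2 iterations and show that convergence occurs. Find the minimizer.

f(x) = 3x^2 + 4x, f'(x) = 6x + (4), f''(x) = 6
Step 1: f'(-5) = -26, x_1 = -5 - -26/6 = -2/3
Step 2: f'(-2/3) = 0, x_2 = -2/3 (converged)
Newton's method converges in 1 step for quadratics.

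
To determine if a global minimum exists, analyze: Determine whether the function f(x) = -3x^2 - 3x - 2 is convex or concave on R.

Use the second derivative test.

f(x) = -3x^2 - 3x - 2
f'(x) = -6x - 3
f''(x) = -6
Since f''(x) = -6 < 0 for all x, f is concave on R.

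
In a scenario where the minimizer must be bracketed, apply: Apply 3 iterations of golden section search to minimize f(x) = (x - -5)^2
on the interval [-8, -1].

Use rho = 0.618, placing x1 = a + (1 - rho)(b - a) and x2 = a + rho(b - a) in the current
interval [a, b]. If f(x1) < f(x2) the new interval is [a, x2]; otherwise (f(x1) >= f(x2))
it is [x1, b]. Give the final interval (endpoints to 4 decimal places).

Golden section search for min of f(x) = (x - -5)^2 on [-8, -1].
Each step: x1 = a + (1 - rho)(b - a), x2 = a + rho(b - a); if f(x1) < f(x2) keep [a, x2], otherwise keep [x1, b].
Step 1: [-8.0000, -1.0000], x1=-5.3260 (f=0.1063), x2=-3.6740 (f=1.7583); f(x1) < f(x2) => keep [-8.0000, -3.6740]
Step 2: [-8.0000, -3.6740], x1=-6.3475 (f=1.8157), x2=-5.3265 (f=0.1066); f(x1) > f(x2) => keep [-6.3475, -3.6740]
Step 3: [-6.3475, -3.6740], x1=-5.3262 (f=0.1064), x2=-4.6953 (f=0.0929); f(x1) > f(x2) => keep [-5.3262, -3.6740]
Final interval: [-5.3262, -3.6740]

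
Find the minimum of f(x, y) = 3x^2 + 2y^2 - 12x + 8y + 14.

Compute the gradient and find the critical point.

f(x,y) = 3x^2 + 2y^2 - 12x + 8y + 14
df/dx = 6x + (-12) = 0  =>  x = 2
df/dy = 4y + (8) = 0  =>  y = -2
f(2, -2) = 3*(2)^2 + 2*(-2)^2 + -12*(2) + 8*(-2) + 14 = -6
Hessian is diagonal with entries 6, 4 > 0, so this is a minimum.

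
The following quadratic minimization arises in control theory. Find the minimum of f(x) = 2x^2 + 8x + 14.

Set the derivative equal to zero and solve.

f(x) = 2x^2 + 8x + 14
f'(x) = 4x + (8) = 0
x = -8/4 = -2
f(-2) = 6
Since f''(x) = 4 > 0, this is a minimum.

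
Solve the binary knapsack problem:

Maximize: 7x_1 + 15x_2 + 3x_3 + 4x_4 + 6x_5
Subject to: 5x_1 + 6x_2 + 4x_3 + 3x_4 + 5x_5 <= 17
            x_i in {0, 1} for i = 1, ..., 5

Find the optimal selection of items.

Items: item 1 (v=7, w=5), item 2 (v=15, w=6), item 3 (v=3, w=4), item 4 (v=4, w=3), item 5 (v=6, w=5)
Capacity: 17
Checking all 32 subsets (w = total weight, v = total value):
  {}: w = 0, v = 0
  {1}: w = 5, v = 7
  {2}: w = 6, v = 15
  {3}: w = 4, v = 3
  {4}: w = 3, v = 4
  {5}: w = 5, v = 6
  {1, 2}: w = 11, v = 22
  {1, 3}: w = 9, v = 10
  {1, 4}: w = 8, v = 11
  {1, 5}: w = 10, v = 13
  {2, 3}: w = 10, v = 18
  {2, 4}: w = 9, v = 19
  {2, 5}: w = 11, v = 21
  {3, 4}: w = 7, v = 7
  {3, 5}: w = 9, v = 9
  {4, 5}: w = 8, v = 10
  {1, 2, 3}: w = 15, v = 25
  {1, 2, 4}: w = 14, v = 26
  {1, 2, 5}: w = 16, v = 28
  {1, 3, 4}: w = 12, v = 14
  {1, 3, 5}: w = 14, v = 16
  {1, 4, 5}: w = 13, v = 17
  {2, 3, 4}: w = 13, v = 22
  {2, 3, 5}: w = 15, v = 24
  {2, 4, 5}: w = 14, v = 25
  {3, 4, 5}: w = 12, v = 13
  {1, 2, 3, 4}: w = 18 > 17, infeasible
  {1, 2, 3, 5}: w = 20 > 17, infeasible
  {1, 2, 4, 5}: w = 19 > 17, infeasible
  {1, 3, 4, 5}: w = 17, v = 20
  {2, 3, 4, 5}: w = 18 > 17, infeasible
  {1, 2, 3, 4, 5}: w = 23 > 17, infeasible
Best feasible subset: items [1, 2, 5]
Total weight: 16 <= 17, total value: 28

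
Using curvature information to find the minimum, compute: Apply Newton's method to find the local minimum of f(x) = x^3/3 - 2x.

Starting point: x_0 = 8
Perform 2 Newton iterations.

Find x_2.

f(x) = x^3/3 - 2x
f'(x) = x^2 - 2, f''(x) = 2x
Newton update: x_{n+1} = x_n - (x_n^2 - 2)/(2*x_n)
Step 1: x_0 = 8, f'=62, f''=16, x_1 = 33/8
Step 2: x_1 = 33/8, f'=961/64, f''=33/4, x_2 = 1217/528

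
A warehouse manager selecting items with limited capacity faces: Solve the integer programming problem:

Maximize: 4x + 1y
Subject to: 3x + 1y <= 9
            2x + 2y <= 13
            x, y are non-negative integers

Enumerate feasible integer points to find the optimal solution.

Constraint 1: 3x + 1y <= 9
Constraint 2: 2x + 2y <= 13
Feasible x range (need y >= 0): 0 <= x <= min(9/3, 13/2) => x in {0, ..., 3}.
Enumerate feasible integer points row by row (the coefficient of y is 1 > 0, so for each x the largest feasible y gives the best value):
  x = 0: y <= min((9 - 3*0)/1, (13 - 2*0)/2) => y in {0, ..., 6}; best 4*0 + 1*6 = 6
  x = 1: y <= min((9 - 3*1)/1, (13 - 2*1)/2) => y in {0, ..., 5}; best 4*1 + 1*5 = 9
  x = 2: y <= min((9 - 3*2)/1, (13 - 2*2)/2) => y in {0, ..., 3}; best 4*2 + 1*3 = 11
  x = 3: y <= min((9 - 3*3)/1, (13 - 2*3)/2) => y in {0}; best 4*3 + 1*0 = 12
The maximum 4x + 1y = 12 is achieved at x = 3, y = 0.
Check: 3*3 + 1*0 = 9 <= 9 and 2*3 + 2*0 = 6 <= 13.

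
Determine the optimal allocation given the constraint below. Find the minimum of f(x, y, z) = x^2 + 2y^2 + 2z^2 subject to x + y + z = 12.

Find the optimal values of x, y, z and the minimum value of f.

Using Lagrange multipliers on f = x^2 + 2y^2 + 2z^2 with constraint x + y + z = 12:
Conditions: 2*1*x = lambda, 2*2*y = lambda, 2*2*z = lambda
So x = lambda/2, y = lambda/4, z = lambda/4
Substituting into constraint: lambda * (1) = 12
lambda = 12
x = 6, y = 3, z = 3
Minimum value = 72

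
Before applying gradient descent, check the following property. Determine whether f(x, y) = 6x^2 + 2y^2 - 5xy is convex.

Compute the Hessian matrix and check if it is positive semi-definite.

f(x,y) = 6x^2 + 2y^2 - 5xy
Hessian H = [[12, -5], [-5, 4]]
trace(H) = 16, det(H) = 23
Eigenvalues: (16 +/- sqrt(164)) / 2 = 14.4, 1.597
Since both eigenvalues > 0, f is convex.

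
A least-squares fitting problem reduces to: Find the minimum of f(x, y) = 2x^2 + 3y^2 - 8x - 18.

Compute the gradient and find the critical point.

f(x,y) = 2x^2 + 3y^2 - 8x - 18
df/dx = 4x + (-8) = 0  =>  x = 2
df/dy = 6y + (0) = 0  =>  y = 0
f(2, 0) = 2*(2)^2 + 3*(0)^2 + -8*(2) + -18 = -26
Hessian is diagonal with entries 4, 6 > 0, so this is a minimum.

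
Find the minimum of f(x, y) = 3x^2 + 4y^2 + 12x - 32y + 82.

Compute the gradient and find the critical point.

f(x,y) = 3x^2 + 4y^2 + 12x - 32y + 82
df/dx = 6x + (12) = 0  =>  x = -2
df/dy = 8y + (-32) = 0  =>  y = 4
f(-2, 4) = 3*(-2)^2 + 4*(4)^2 + 12*(-2) + -32*(4) + 82 = 6
Hessian is diagonal with entries 6, 8 > 0, so this is a minimum.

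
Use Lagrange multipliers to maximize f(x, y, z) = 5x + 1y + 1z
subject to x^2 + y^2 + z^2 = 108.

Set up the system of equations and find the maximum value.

Lagrange conditions: 5 = 2*lambda*x, 1 = 2*lambda*y, 1 = 2*lambda*z
So x:5 = y:1 = z:1, i.e. x = 5t, y = 1t, z = 1t
Constraint: t^2*(5^2 + 1^2 + 1^2) = 108
  t^2 * 27 = 108  =>  t = sqrt(4)
Maximum = 5*5t + 1*1t + 1*1t = 27*sqrt(4) = 54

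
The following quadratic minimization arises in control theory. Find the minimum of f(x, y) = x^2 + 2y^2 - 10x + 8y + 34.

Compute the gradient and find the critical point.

f(x,y) = x^2 + 2y^2 - 10x + 8y + 34
df/dx = 2x + (-10) = 0  =>  x = 5
df/dy = 4y + (8) = 0  =>  y = -2
f(5, -2) = 1*(5)^2 + 2*(-2)^2 + -10*(5) + 8*(-2) + 34 = 1
Hessian is diagonal with entries 2, 4 > 0, so this is a minimum.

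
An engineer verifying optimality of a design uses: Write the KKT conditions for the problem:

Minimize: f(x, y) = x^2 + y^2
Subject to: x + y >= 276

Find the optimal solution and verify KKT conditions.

KKT conditions for min x^2 + y^2 s.t. x + y >= 276:
Stationarity: 2x = mu, 2y = mu
So x = y = mu/2.
Complementary slackness: mu*(x + y - 276) = 0
Primal feasibility: x + y >= 276; dual feasibility: mu >= 0
If mu = 0 then x = y = 0, but 0 + 0 < 276 is infeasible, so the constraint is active.
Constraint active: x + y = 2*(mu/2) = 276 => mu = 276
x = y = 138, f = 38088
Verify: stationarity 2*138 = 276 = mu; primal 138 + 138 = 276 >= 276; dual mu = 276 >= 0; complementary slackness 276*(276 - 276) = 0. All KKT conditions hold.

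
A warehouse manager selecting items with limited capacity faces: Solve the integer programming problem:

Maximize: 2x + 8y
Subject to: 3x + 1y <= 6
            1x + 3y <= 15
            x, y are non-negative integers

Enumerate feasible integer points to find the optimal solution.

Constraint 1: 3x + 1y <= 6
Constraint 2: 1x + 3y <= 15
Feasible x range (need y >= 0): 0 <= x <= min(6/3, 15/1) => x in {0, ..., 2}.
Enumerate feasible integer points row by row (the coefficient of y is 8 > 0, so for each x the largest feasible y gives the best value):
  x = 0: y <= min((6 - 3*0)/1, (15 - 1*0)/3) => y in {0, ..., 5}; best 2*0 + 8*5 = 40
  x = 1: y <= min((6 - 3*1)/1, (15 - 1*1)/3) => y in {0, ..., 3}; best 2*1 + 8*3 = 26
  x = 2: y <= min((6 - 3*2)/1, (15 - 1*2)/3) => y in {0}; best 2*2 + 8*0 = 4
The maximum 2x + 8y = 40 is achieved at x = 0, y = 5.
Check: 3*0 + 1*5 = 5 <= 6 and 1*0 + 3*5 = 15 <= 15.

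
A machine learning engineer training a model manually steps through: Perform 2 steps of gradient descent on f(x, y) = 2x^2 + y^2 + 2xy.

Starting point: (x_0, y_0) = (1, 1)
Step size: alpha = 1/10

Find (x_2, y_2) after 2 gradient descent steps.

f(x,y) = 2x^2 + y^2 + 2xy
grad_x = 4x + 2y, grad_y = 2y + 2x
Step 1: grad = (6, 4), (2/5, 3/5)
Step 2: grad = (14/5, 2), (3/25, 2/5)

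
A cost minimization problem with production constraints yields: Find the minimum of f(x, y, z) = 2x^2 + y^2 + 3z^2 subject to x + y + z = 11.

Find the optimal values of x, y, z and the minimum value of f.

Using Lagrange multipliers on f = 2x^2 + y^2 + 3z^2 with constraint x + y + z = 11:
Conditions: 2*2*x = lambda, 2*1*y = lambda, 2*3*z = lambda
So x = lambda/4, y = lambda/2, z = lambda/6
Substituting into constraint: lambda * (11/12) = 11
lambda = 12
x = 3, y = 6, z = 2
Minimum value = 66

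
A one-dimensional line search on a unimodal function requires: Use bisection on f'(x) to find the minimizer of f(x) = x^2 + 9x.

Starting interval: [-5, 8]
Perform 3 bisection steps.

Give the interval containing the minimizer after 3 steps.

Finding critical point of f(x) = x^2 + 9x using bisection on f'(x) = 2x + 9.
f'(x) = 0 when x = -9/2.
Starting interval: [-5, 8]
Step 1: mid = 3/2, f'(mid) = 12, new interval = [-5, 3/2]
Step 2: mid = -7/4, f'(mid) = 11/2, new interval = [-5, -7/4]
Step 3: mid = -27/8, f'(mid) = 9/4, new interval = [-5, -27/8]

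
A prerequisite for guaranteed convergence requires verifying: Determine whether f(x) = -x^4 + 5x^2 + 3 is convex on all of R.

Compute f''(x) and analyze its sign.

f(x) = -x^4 + 5x^2 + 3
f'(x) = -4x^3 + 10x
f''(x) = -12x^2 + 10
f''(x) = -12x^2 + 10 -> -inf as |x| -> inf
Therefore, f is not globally convex on R.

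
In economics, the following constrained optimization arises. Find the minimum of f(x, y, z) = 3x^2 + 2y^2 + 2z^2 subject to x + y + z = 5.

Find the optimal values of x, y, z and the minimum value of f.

Using Lagrange multipliers on f = 3x^2 + 2y^2 + 2z^2 with constraint x + y + z = 5:
Conditions: 2*3*x = lambda, 2*2*y = lambda, 2*2*z = lambda
So x = lambda/6, y = lambda/4, z = lambda/4
Substituting into constraint: lambda * (2/3) = 5
lambda = 15/2
x = 5/4, y = 15/8, z = 15/8
Minimum value = 75/4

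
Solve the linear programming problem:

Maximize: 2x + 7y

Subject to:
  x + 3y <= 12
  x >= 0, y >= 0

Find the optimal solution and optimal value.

The feasible region has vertices at [(0, 0), (12, 0), (0, 4)].
Checking objective 2x + 7y at each vertex:
  (0, 0): 2*0 + 7*0 = 0
  (12, 0): 2*12 + 7*0 = 24
  (0, 4): 2*0 + 7*4 = 28
Maximum is 28 at (0, 4).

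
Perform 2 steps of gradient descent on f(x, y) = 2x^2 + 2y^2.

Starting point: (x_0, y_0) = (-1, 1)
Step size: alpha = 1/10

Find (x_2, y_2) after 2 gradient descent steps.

f(x,y) = 2x^2 + 2y^2
grad_x = 4x + 0y, grad_y = 4y + 0x
Step 1: grad = (-4, 4), (-3/5, 3/5)
Step 2: grad = (-12/5, 12/5), (-9/25, 9/25)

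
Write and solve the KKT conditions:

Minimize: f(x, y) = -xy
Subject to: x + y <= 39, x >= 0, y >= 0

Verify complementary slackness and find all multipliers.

Problem: min -xy s.t. x + y <= 39 (multiplier lambda), x >= 0 (mu_x), y >= 0 (mu_y)
KKT stationarity: -y + lambda - mu_x = 0, -x + lambda - mu_y = 0, with lambda, mu_x, mu_y >= 0
Complementary slackness: lambda*(x + y - 39) = 0, mu_x*x = 0, mu_y*y = 0
If lambda = 0: y = -mu_x <= 0 and x = -mu_y <= 0 force x = y = 0 with f = 0; but x = y = 39/2 is feasible with f = -1521/4 < 0, so this is not the minimum. Hence lambda > 0 and x + y = 39.
Try x > 0, y > 0 (so mu_x = mu_y = 0): y = lambda, x = lambda => x = y = lambda
x + y = 39 => 2*lambda = 39 => lambda = 39/2
x* = y* = 39/2 > 0, consistent with mu_x = mu_y = 0.
(Any feasible point with x = 0 or y = 0 has f = 0 > -1521/4, so the minimum is not on those boundaries.)
min(-xy) = -1521/4 (i.e. max xy = 1521/4)
Multipliers: lambda = 39/2, mu_x = 0, mu_y = 0
Complementary slackness: lambda*(x + y - 39) = 39/2*(39/2 + 39/2 - 39) = 0, mu_x*x = 0*39/2 = 0, mu_y*y = 0*39/2 = 0. Satisfied.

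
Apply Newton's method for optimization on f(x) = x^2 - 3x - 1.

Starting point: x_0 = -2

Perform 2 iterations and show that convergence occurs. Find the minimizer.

f(x) = x^2 - 3x - 1, f'(x) = 2x + (-3), f''(x) = 2
Step 1: f'(-2) = -7, x_1 = -2 - -7/2 = 3/2
Step 2: f'(3/2) = 0, x_2 = 3/2 (converged)
Newton's method converges in 1 step for quadratics.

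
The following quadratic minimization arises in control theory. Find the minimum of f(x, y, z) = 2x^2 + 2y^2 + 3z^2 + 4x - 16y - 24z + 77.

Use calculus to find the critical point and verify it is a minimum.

f(x,y,z) = 2x^2 + 2y^2 + 3z^2 + 4x - 16y - 24z + 77
df/dx = 4x + (4) = 0 => x = -1
df/dy = 4y + (-16) = 0 => y = 4
df/dz = 6z + (-24) = 0 => z = 4
f(-1,4,4) = 2*(-1)^2 + 2*(4)^2 + 3*(4)^2 + 4*(-1) + -16*(4) + -24*(4) + 77 = -5
Hessian is diagonal with entries 4, 4, 6 > 0, confirmed minimum.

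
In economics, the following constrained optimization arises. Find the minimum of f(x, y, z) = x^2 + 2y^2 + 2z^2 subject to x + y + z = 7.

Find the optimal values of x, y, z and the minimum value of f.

Using Lagrange multipliers on f = x^2 + 2y^2 + 2z^2 with constraint x + y + z = 7:
Conditions: 2*1*x = lambda, 2*2*y = lambda, 2*2*z = lambda
So x = lambda/2, y = lambda/4, z = lambda/4
Substituting into constraint: lambda * (1) = 7
lambda = 7
x = 7/2, y = 7/4, z = 7/4
Minimum value = 49/2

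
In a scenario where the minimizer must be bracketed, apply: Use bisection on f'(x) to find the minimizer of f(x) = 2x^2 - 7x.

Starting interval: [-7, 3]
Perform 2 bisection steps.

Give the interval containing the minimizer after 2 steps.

Finding critical point of f(x) = 2x^2 - 7x using bisection on f'(x) = 4x + -7.
f'(x) = 0 when x = 7/4.
Starting interval: [-7, 3]
Step 1: mid = -2, f'(mid) = -15, new interval = [-2, 3]
Step 2: mid = 1/2, f'(mid) = -5, new interval = [1/2, 3]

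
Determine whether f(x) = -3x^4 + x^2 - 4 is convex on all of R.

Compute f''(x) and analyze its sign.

f(x) = -3x^4 + x^2 - 4
f'(x) = -12x^3 + 2x
f''(x) = -36x^2 + 2
f''(x) = -36x^2 + 2 -> -inf as |x| -> inf
Therefore, f is not globally convex on R.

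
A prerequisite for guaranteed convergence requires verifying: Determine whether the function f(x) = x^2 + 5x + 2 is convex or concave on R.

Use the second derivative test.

f(x) = x^2 + 5x + 2
f'(x) = 2x + 5
f''(x) = 2
Since f''(x) = 2 > 0 for all x, f is convex on R.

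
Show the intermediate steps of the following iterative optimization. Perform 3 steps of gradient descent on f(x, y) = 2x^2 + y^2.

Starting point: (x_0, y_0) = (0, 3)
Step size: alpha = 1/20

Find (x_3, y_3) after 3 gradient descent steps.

f(x,y) = 2x^2 + y^2
grad_x = 4x + 0y, grad_y = 2y + 0x
Step 1: grad = (0, 6), (0, 27/10)
Step 2: grad = (0, 27/5), (0, 243/100)
Step 3: grad = (0, 243/50), (0, 2187/1000)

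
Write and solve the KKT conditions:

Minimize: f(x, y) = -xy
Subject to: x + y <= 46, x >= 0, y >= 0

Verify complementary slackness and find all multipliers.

Problem: min -xy s.t. x + y <= 46 (multiplier lambda), x >= 0 (mu_x), y >= 0 (mu_y)
KKT stationarity: -y + lambda - mu_x = 0, -x + lambda - mu_y = 0, with lambda, mu_x, mu_y >= 0
Complementary slackness: lambda*(x + y - 46) = 0, mu_x*x = 0, mu_y*y = 0
If lambda = 0: y = -mu_x <= 0 and x = -mu_y <= 0 force x = y = 0 with f = 0; but x = y = 23 is feasible with f = -529 < 0, so this is not the minimum. Hence lambda > 0 and x + y = 46.
Try x > 0, y > 0 (so mu_x = mu_y = 0): y = lambda, x = lambda => x = y = lambda
x + y = 46 => 2*lambda = 46 => lambda = 23
x* = y* = 23 > 0, consistent with mu_x = mu_y = 0.
(Any feasible point with x = 0 or y = 0 has f = 0 > -529, so the minimum is not on those boundaries.)
min(-xy) = -529 (i.e. max xy = 529)
Multipliers: lambda = 23, mu_x = 0, mu_y = 0
Complementary slackness: lambda*(x + y - 46) = 23*(23 + 23 - 46) = 0, mu_x*x = 0*23 = 0, mu_y*y = 0*23 = 0. Satisfied.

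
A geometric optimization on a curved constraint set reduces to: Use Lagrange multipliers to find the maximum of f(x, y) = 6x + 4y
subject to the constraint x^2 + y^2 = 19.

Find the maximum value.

Set up Lagrange conditions: grad f = lambda * grad g
  6 = 2*lambda*x
  4 = 2*lambda*y
From these: x/y = 6/4, so x = 6t, y = 4t for some t.
Substitute into constraint: (6t)^2 + (4t)^2 = 19
  t^2 * 52 = 19
  t = sqrt(19/52)
Maximum = 6*x + 4*y = (6^2 + 4^2)*t = 52 * sqrt(19/52) = sqrt(988)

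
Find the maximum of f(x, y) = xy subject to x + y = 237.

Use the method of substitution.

Substitute y = 237 - x into f(x,y) = xy:
g(x) = x(237 - x) = 237x - x^2
g'(x) = 237 - 2x = 0  =>  x = 237/2
y = 237 - 237/2 = 237/2
Maximum value = (237/2) * (237/2) = 56169/4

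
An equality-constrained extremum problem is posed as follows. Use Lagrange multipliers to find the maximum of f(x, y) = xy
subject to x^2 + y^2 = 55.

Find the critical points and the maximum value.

Lagrange conditions: y = 2*lambda*x and x = 2*lambda*y
If x = 0 then y = 0, violating the constraint, so x, y != 0.
Dividing: y/x = x/y => x^2 = y^2 => y = x or y = -x
Constraint: 2x^2 = 55 => x^2 = 55/2 => x = +/-sqrt(55/2)
Critical points: (sqrt(55/2), sqrt(55/2)), (-sqrt(55/2), -sqrt(55/2)), (sqrt(55/2), -sqrt(55/2)), (-sqrt(55/2), sqrt(55/2))
  y = x:  xy = x^2 = 55/2  at (sqrt(55/2), sqrt(55/2)) and (-sqrt(55/2), -sqrt(55/2))
  y = -x: xy = -x^2 = -55/2 at (sqrt(55/2), -sqrt(55/2)) and (-sqrt(55/2), sqrt(55/2))
Maximum xy = 55/2 at (sqrt(55/2), sqrt(55/2)) and (-sqrt(55/2), -sqrt(55/2))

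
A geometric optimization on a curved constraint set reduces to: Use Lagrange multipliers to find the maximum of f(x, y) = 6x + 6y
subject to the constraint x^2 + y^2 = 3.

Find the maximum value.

Set up Lagrange conditions: grad f = lambda * grad g
  6 = 2*lambda*x
  6 = 2*lambda*y
From these: x/y = 6/6, so x = 6t, y = 6t for some t.
Substitute into constraint: (6t)^2 + (6t)^2 = 3
  t^2 * 72 = 3
  t = sqrt(3/72)
Maximum = 6*x + 6*y = (6^2 + 6^2)*t = 72 * sqrt(3/72) = sqrt(216)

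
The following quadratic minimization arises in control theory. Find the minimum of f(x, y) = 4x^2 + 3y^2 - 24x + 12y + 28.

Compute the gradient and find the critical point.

f(x,y) = 4x^2 + 3y^2 - 24x + 12y + 28
df/dx = 8x + (-24) = 0  =>  x = 3
df/dy = 6y + (12) = 0  =>  y = -2
f(3, -2) = 4*(3)^2 + 3*(-2)^2 + -24*(3) + 12*(-2) + 28 = -20
Hessian is diagonal with entries 8, 6 > 0, so this is a minimum.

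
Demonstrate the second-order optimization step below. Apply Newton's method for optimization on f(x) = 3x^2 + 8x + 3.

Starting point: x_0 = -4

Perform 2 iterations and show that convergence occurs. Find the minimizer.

f(x) = 3x^2 + 8x + 3, f'(x) = 6x + (8), f''(x) = 6
Step 1: f'(-4) = -16, x_1 = -4 - -16/6 = -4/3
Step 2: f'(-4/3) = 0, x_2 = -4/3 (converged)
Newton's method converges in 1 step for quadratics.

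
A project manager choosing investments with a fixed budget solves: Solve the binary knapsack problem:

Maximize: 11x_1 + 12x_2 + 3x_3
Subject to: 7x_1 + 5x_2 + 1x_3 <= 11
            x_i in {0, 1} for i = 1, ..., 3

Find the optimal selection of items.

Items: item 1 (v=11, w=7), item 2 (v=12, w=5), item 3 (v=3, w=1)
Capacity: 11
Checking all 8 subsets (w = total weight, v = total value):
  {}: w = 0, v = 0
  {1}: w = 7, v = 11
  {2}: w = 5, v = 12
  {3}: w = 1, v = 3
  {1, 2}: w = 12 > 11, infeasible
  {1, 3}: w = 8, v = 14
  {2, 3}: w = 6, v = 15
  {1, 2, 3}: w = 13 > 11, infeasible
Best feasible subset: items [2, 3]
Total weight: 6 <= 11, total value: 15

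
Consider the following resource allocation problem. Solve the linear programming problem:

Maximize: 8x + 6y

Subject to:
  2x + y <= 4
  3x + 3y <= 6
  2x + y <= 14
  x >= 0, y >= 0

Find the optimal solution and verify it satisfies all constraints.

Feasible vertices: (0, 0), (0, 2), (2, 0)
Objective 8x + 6y at each vertex:
  (0, 0): 0
  (0, 2): 12
  (2, 0): 16
Maximum is 16 at (2, 0).
Verify constraints at (x, y) = (2, 0):
  2*2 + 1*0 = 4 <= 4 (active)
  3*2 + 3*0 = 6 <= 6 (active)
  2*2 + 1*0 = 4 <= 14
  x = 2 >= 0, y = 0 >= 0. All constraints satisfied.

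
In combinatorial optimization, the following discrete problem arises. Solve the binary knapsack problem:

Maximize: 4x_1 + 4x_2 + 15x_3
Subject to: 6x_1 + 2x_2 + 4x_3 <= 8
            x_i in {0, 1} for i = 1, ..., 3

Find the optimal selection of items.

Items: item 1 (v=4, w=6), item 2 (v=4, w=2), item 3 (v=15, w=4)
Capacity: 8
Checking all 8 subsets (w = total weight, v = total value):
  {}: w = 0, v = 0
  {1}: w = 6, v = 4
  {2}: w = 2, v = 4
  {3}: w = 4, v = 15
  {1, 2}: w = 8, v = 8
  {1, 3}: w = 10 > 8, infeasible
  {2, 3}: w = 6, v = 19
  {1, 2, 3}: w = 12 > 8, infeasible
Best feasible subset: items [2, 3]
Total weight: 6 <= 8, total value: 19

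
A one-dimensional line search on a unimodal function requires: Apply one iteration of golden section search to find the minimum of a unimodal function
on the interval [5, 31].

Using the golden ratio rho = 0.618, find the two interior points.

Golden section search on [5, 31].
Golden ratio rho = 0.618 (approx).
Interior points:
  x_1 = 5 + (1-0.618)*26 = 14.9320
  x_2 = 5 + 0.618*26 = 21.0680
Compare f(x_1) and f(x_2) to determine which subinterval to keep.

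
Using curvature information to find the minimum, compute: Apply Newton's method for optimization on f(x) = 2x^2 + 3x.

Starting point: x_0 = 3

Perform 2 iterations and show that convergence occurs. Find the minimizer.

f(x) = 2x^2 + 3x, f'(x) = 4x + (3), f''(x) = 4
Step 1: f'(3) = 15, x_1 = 3 - 15/4 = -3/4
Step 2: f'(-3/4) = 0, x_2 = -3/4 (converged)
Newton's method converges in 1 step for quadratics.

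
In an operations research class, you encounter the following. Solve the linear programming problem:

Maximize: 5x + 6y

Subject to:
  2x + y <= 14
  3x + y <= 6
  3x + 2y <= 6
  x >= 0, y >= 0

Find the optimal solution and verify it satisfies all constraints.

Feasible vertices: (0, 0), (0, 3), (2, 0)
Objective 5x + 6y at each vertex:
  (0, 0): 0
  (0, 3): 18
  (2, 0): 10
Maximum is 18 at (0, 3).
Verify constraints at (x, y) = (0, 3):
  2*0 + 1*3 = 3 <= 14
  3*0 + 1*3 = 3 <= 6
  3*0 + 2*3 = 6 <= 6 (active)
  x = 0 >= 0, y = 3 >= 0. All constraints satisfied.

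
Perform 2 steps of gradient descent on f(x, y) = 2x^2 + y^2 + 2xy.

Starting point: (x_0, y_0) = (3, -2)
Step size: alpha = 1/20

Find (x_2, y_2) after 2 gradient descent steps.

f(x,y) = 2x^2 + y^2 + 2xy
grad_x = 4x + 2y, grad_y = 2y + 2x
Step 1: grad = (8, 2), (13/5, -21/10)
Step 2: grad = (31/5, 1), (229/100, -43/20)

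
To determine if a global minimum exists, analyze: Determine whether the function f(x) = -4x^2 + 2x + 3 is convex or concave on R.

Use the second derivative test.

f(x) = -4x^2 + 2x + 3
f'(x) = -8x + 2
f''(x) = -8
Since f''(x) = -8 < 0 for all x, f is concave on R.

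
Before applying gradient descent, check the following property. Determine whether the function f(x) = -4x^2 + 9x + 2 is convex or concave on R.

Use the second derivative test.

f(x) = -4x^2 + 9x + 2
f'(x) = -8x + 9
f''(x) = -8
Since f''(x) = -8 < 0 for all x, f is concave on R.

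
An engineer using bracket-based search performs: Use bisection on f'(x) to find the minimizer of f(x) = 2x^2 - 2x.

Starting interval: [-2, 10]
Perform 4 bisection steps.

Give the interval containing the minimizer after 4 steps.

Finding critical point of f(x) = 2x^2 - 2x using bisection on f'(x) = 4x + -2.
f'(x) = 0 when x = 1/2.
Starting interval: [-2, 10]
Step 1: mid = 4, f'(mid) = 14, new interval = [-2, 4]
Step 2: mid = 1, f'(mid) = 2, new interval = [-2, 1]
Step 3: mid = -1/2, f'(mid) = -4, new interval = [-1/2, 1]
Step 4: mid = 1/4, f'(mid) = -1, new interval = [1/4, 1]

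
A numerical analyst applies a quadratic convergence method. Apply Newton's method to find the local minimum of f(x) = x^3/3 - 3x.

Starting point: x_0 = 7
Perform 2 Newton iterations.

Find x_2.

f(x) = x^3/3 - 3x
f'(x) = x^2 - 3, f''(x) = 2x
Newton update: x_{n+1} = x_n - (x_n^2 - 3)/(2*x_n)
Step 1: x_0 = 7, f'=46, f''=14, x_1 = 26/7
Step 2: x_1 = 26/7, f'=529/49, f''=52/7, x_2 = 823/364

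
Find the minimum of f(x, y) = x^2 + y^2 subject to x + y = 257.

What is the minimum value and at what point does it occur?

Substitute y = 257 - x into f(x,y) = x^2 + y^2:
g(x) = x^2 + (257 - x)^2 = 2x^2 - 514x + 66049
g'(x) = 4x - 514 = 0  =>  x = 257/2
y = 257 - 257/2 = 257/2
Minimum value = (257/2)^2 + (257/2)^2 = 66049/2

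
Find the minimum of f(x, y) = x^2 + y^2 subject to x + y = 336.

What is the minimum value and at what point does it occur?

Substitute y = 336 - x into f(x,y) = x^2 + y^2:
g(x) = x^2 + (336 - x)^2 = 2x^2 - 672x + 112896
g'(x) = 4x - 672 = 0  =>  x = 168
y = 336 - 168 = 168
Minimum value = 168^2 + 168^2 = 56448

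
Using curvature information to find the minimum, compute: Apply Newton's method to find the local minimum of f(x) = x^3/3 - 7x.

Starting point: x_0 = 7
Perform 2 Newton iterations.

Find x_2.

f(x) = x^3/3 - 7x
f'(x) = x^2 - 7, f''(x) = 2x
Newton update: x_{n+1} = x_n - (x_n^2 - 7)/(2*x_n)
Step 1: x_0 = 7, f'=42, f''=14, x_1 = 4
Step 2: x_1 = 4, f'=9, f''=8, x_2 = 23/8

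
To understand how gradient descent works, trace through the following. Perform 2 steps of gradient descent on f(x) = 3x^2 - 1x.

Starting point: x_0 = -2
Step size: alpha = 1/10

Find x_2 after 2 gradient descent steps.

f(x) = 3x^2 - 1x, f'(x) = 6x + (-1)
Step 1: f'(-2) = -13, x_1 = -2 - 1/10 * -13 = -7/10
Step 2: f'(-7/10) = -26/5, x_2 = -7/10 - 1/10 * -26/5 = -9/50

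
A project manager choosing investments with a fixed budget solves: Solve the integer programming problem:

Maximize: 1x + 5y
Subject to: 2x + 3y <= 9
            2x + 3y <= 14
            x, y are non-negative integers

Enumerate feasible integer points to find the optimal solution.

Constraint 1: 2x + 3y <= 9
Constraint 2: 2x + 3y <= 14
Feasible x range (need y >= 0): 0 <= x <= min(9/2, 14/2) => x in {0, ..., 4}.
Enumerate feasible integer points row by row (the coefficient of y is 5 > 0, so for each x the largest feasible y gives the best value):
  x = 0: y <= min((9 - 2*0)/3, (14 - 2*0)/3) => y in {0, ..., 3}; best 1*0 + 5*3 = 15
  x = 1: y <= min((9 - 2*1)/3, (14 - 2*1)/3) => y in {0, ..., 2}; best 1*1 + 5*2 = 11
  x = 2: y <= min((9 - 2*2)/3, (14 - 2*2)/3) => y in {0, ..., 1}; best 1*2 + 5*1 = 7
  x = 3: y <= min((9 - 2*3)/3, (14 - 2*3)/3) => y in {0, ..., 1}; best 1*3 + 5*1 = 8
  x = 4: y <= min((9 - 2*4)/3, (14 - 2*4)/3) => y in {0}; best 1*4 + 5*0 = 4
The maximum 1x + 5y = 15 is achieved at x = 0, y = 3.
Check: 2*0 + 3*3 = 9 <= 9 and 2*0 + 3*3 = 9 <= 14.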